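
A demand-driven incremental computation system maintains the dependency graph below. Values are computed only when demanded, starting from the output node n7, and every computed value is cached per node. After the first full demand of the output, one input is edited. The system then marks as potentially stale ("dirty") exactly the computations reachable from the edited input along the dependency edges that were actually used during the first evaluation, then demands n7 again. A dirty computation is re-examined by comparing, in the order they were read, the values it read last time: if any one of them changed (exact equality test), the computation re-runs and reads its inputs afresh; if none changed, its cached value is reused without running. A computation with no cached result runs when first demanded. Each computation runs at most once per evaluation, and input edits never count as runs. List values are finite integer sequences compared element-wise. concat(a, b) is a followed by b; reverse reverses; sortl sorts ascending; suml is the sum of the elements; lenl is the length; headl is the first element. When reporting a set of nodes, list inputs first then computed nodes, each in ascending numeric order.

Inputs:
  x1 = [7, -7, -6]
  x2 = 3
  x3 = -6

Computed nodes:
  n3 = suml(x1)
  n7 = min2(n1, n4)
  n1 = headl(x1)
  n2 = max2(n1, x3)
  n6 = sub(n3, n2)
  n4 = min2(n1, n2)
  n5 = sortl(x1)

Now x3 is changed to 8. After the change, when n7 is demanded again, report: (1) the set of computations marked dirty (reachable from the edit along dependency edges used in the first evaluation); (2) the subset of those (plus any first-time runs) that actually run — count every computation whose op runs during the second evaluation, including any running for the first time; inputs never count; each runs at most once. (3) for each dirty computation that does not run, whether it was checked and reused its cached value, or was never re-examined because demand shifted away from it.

First evaluation (everything demanded from the output):
  n1 = headl([7, -7, -6]) = 7
  n2 = max2(7, -6) = 7
  n4 = min2(7, 7) = 7
  n7 = min2(7, 7) = 7

Propagation after the edit:
  n2: runs — x3 -6->8; result 8.
  n4: runs — n2 7->8; result 7 (same value as before).
  n7: checked — values it read are unchanged (n1 unchanged, n4 unchanged); reused cached 7 without running.

Key observation: the change is absorbed at n4 — it re-runs but produces the same value, and the output's value is unchanged.

Marked dirty: n2, n4, n7.
Computations that run: n2, n4 — 2 in total.
Checked but reused from cache: n7.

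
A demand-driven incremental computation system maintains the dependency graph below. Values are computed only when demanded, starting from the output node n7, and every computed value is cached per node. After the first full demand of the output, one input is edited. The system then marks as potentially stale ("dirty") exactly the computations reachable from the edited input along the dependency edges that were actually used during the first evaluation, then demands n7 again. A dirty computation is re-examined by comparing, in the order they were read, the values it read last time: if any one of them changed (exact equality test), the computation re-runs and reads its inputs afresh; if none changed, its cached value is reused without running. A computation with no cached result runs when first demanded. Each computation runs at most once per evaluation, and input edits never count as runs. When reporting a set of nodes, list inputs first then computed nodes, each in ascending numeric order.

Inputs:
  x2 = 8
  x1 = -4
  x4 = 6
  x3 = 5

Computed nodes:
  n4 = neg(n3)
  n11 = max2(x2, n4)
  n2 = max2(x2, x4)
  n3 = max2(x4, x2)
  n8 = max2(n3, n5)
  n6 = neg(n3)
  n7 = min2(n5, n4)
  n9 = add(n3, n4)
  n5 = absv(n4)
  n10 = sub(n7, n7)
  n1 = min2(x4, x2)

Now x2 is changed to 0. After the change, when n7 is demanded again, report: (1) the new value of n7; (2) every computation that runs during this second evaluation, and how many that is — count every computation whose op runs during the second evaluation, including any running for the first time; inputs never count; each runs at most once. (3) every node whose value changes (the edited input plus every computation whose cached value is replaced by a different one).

New value of n7: -6.
Computations that run: n3, n4, n5, n7 — 4 in total.
Values that change: x2, n3, n4, n5, n7.

First evaluation (everything demanded from the output):
  n3 = max2(6, 8) = 8
  n4 = neg(8) = -8
  n5 = absv(-8) = 8
  n7 = min2(8, -8) = -8

Propagation after the edit:
  n3: runs — x2 8->0; result 6.
  n4: runs — n3 8->6; result -6.
  n5: runs — n4 -8->-6; result 6.
  n7: runs — n5 8->6; n4 -8->-6; result -6.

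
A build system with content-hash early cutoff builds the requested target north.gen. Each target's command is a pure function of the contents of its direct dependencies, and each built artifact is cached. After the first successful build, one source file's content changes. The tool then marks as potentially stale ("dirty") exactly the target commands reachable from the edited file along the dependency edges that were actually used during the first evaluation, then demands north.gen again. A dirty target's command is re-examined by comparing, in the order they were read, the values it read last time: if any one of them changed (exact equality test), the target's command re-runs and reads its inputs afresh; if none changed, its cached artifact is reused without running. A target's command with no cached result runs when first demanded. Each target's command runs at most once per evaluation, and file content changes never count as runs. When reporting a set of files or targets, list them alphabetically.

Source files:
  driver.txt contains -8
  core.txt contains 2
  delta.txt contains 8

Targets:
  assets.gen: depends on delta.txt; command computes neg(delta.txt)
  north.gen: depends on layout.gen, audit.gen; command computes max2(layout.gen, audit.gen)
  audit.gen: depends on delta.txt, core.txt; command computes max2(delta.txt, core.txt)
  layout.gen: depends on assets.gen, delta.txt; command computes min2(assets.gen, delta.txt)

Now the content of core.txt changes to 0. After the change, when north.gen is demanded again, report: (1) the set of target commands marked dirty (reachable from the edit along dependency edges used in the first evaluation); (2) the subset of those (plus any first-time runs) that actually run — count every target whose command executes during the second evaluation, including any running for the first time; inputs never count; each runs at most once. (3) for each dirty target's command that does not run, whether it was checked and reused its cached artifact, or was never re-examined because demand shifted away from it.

Marked dirty: audit.gen, north.gen.
Target commands that run: audit.gen — 1 in total.
Checked but reused from cache: north.gen.
Key observation: the change is absorbed at audit.gen — it re-runs but produces the same value, and the output's value is unchanged.

First evaluation (everything demanded from the output):
  assets.gen = neg(8) = -8
  audit.gen = max2(8, 2) = 8
  layout.gen = min2(-8, 8) = -8
  north.gen = max2(-8, 8) = 8

Propagation after the edit:
  audit.gen: runs — core.txt 2->0; result 8 (same value as before).
  north.gen: checked — values it read are unchanged (layout.gen unchanged, audit.gen unchanged); reused cached 8 without running.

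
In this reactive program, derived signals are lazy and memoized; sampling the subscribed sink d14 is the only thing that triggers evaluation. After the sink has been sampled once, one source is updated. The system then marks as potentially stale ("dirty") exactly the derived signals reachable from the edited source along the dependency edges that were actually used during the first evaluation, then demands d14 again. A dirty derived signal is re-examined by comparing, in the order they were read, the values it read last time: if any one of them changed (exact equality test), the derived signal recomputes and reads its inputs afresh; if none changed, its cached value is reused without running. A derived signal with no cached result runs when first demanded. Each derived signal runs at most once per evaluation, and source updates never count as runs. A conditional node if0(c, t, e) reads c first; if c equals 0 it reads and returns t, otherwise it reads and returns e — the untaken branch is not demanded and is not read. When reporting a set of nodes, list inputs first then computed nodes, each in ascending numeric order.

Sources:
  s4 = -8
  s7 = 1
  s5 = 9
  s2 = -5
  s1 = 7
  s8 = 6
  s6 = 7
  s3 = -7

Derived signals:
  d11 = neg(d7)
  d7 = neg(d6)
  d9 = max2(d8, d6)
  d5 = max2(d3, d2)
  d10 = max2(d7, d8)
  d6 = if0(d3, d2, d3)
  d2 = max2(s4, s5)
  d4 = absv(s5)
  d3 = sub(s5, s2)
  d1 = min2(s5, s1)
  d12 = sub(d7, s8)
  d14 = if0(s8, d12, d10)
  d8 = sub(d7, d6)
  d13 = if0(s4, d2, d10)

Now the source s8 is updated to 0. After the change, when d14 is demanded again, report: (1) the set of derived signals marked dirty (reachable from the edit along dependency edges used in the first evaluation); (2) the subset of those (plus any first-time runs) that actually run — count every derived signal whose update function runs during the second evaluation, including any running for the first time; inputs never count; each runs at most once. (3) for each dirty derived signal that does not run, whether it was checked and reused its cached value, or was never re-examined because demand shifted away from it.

The edit dirties: d14.
2 derived signals run: d12, d14.
No dirty derived signal escaped a run.
Note the branch switch — d12 had no cache and runs now for the first time.

First demand of the output computes:
  d3 = sub(9, -5) = 14
  d6 = if0(d3=14 -> else branch d3) = 14
  d7 = neg(14) = -14
  d8 = sub(-14, 14) = -28
  d10 = max2(-14, -28) = -14
  d14 = if0(s8=6 -> else branch d10) = -14

After the edit, cleaning proceeds:
  d12: had never run; runs now, result -14.
  d14: a read changed (s8 6->0) — executes, giving -14 — identical to its old value.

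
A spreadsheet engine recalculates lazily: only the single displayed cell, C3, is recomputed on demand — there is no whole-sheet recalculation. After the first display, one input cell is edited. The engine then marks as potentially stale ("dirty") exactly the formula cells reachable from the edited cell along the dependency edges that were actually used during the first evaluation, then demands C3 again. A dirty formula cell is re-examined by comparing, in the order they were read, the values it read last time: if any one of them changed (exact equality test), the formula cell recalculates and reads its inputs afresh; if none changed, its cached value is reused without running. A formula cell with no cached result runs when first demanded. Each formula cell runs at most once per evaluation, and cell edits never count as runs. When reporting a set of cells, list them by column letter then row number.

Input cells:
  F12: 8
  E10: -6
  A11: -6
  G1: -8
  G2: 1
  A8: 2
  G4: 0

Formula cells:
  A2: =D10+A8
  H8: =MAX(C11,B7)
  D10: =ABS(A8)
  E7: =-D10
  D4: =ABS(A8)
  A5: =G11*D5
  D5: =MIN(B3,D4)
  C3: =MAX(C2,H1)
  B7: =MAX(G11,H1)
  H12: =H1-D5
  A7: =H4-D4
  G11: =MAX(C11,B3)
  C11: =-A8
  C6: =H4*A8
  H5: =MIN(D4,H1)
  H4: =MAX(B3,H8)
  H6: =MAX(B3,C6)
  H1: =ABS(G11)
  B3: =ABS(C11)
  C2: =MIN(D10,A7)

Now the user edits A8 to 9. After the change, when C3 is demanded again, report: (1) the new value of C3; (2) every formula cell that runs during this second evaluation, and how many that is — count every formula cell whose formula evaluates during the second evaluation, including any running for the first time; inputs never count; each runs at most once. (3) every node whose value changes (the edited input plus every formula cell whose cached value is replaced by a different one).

New value of C3: 9.
Formula cells that run: A7, B3, B7, C2, C3, C11, D4, D10, G11, H1, H4, H8 — 12 in total.
Values that change: A8, B3, B7, C3, C11, D4, D10, G11, H1, H4, H8.

First evaluation (everything demanded from the output):
  C11 = -(2) = -2
  B3 = ABS(-2) = 2
  D4 = ABS(2) = 2
  D10 = ABS(2) = 2
  G11 = MAX(-2, 2) = 2
  H1 = ABS(2) = 2
  B7 = MAX(2, 2) = 2
  H8 = MAX(-2, 2) = 2
  H4 = MAX(2, 2) = 2
  A7 = 2 - 2 = 0
  C2 = MIN(2, 0) = 0
  C3 = MAX(0, 2) = 2

Propagation after the edit:
  C11: runs — A8 2->9; result -9.
  B3: runs — C11 -2->-9; result 9.
  D4: runs — A8 2->9; result 9.
  D10: runs — A8 2->9; result 9.
  G11: runs — C11 -2->-9; B3 2->9; result 9.
  H1: runs — G11 2->9; result 9.
  B7: runs — G11 2->9; H1 2->9; result 9.
  H8: runs — C11 -2->-9; B7 2->9; result 9.
  H4: runs — B3 2->9; H8 2->9; result 9.
  A7: runs — H4 2->9; D4 2->9; result 0 (same value as before).
  C2: runs — D10 2->9; result 0 (same value as before).
  C3: runs — H1 2->9; result 9.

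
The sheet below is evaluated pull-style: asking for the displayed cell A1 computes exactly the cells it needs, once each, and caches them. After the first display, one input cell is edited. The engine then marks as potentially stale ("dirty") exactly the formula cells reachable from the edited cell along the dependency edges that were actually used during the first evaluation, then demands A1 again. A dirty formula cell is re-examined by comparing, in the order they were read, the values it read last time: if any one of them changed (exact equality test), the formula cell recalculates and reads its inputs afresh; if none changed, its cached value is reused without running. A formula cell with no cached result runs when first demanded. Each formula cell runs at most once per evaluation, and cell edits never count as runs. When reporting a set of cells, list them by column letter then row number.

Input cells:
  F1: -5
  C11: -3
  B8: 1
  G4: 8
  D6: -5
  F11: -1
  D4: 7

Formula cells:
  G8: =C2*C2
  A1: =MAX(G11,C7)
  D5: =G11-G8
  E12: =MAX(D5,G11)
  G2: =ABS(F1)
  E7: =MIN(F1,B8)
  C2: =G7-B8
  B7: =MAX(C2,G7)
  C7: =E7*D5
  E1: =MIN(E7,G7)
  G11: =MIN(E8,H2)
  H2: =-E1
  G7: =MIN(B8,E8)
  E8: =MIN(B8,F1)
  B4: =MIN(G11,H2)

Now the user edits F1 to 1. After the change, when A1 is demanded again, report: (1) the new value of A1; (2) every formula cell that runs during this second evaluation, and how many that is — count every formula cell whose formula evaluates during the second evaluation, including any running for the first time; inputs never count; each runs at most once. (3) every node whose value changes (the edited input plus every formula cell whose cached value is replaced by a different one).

First demand of the output computes:
  E7 = MIN(-5, 1) = -5
  E8 = MIN(1, -5) = -5
  G7 = MIN(1, -5) = -5
  C2 = -5 - 1 = -6
  E1 = MIN(-5, -5) = -5
  G8 = -6 * -6 = 36
  H2 = -(-5) = 5
  G11 = MIN(-5, 5) = -5
  D5 = -5 - 36 = -41
  C7 = -5 * -41 = 205
  A1 = MAX(-5, 205) = 205

After the edit, cleaning proceeds:
  E7: a read changed (F1 -5->1) — executes, giving 1.
  E8: a read changed (F1 -5->1) — executes, giving 1.
  G7: a read changed (E8 -5->1) — executes, giving 1.
  C2: a read changed (G7 -5->1) — executes, giving 0.
  E1: a read changed (E7 -5->1; G7 -5->1) — executes, giving 1.
  G8: a read changed (C2 -6->0; C2 -6->0) — executes, giving 0.
  H2: a read changed (E1 -5->1) — executes, giving -1.
  G11: a read changed (E8 -5->1; H2 5->-1) — executes, giving -1.
  D5: a read changed (G11 -5->-1; G8 36->0) — executes, giving -1.
  C7: a read changed (E7 -5->1; D5 -41->-1) — executes, giving -1.
  A1: a read changed (G11 -5->-1; C7 205->-1) — executes, giving -1.

Demanding A1 again yields -1.
11 formula cells run: A1, C2, C7, D5, E1, E7, E8, G7, G8, G11, H2.
The nodes whose values change: A1, C2, C7, D5, E1, E7, E8, F1, G7, G8, G11, H2.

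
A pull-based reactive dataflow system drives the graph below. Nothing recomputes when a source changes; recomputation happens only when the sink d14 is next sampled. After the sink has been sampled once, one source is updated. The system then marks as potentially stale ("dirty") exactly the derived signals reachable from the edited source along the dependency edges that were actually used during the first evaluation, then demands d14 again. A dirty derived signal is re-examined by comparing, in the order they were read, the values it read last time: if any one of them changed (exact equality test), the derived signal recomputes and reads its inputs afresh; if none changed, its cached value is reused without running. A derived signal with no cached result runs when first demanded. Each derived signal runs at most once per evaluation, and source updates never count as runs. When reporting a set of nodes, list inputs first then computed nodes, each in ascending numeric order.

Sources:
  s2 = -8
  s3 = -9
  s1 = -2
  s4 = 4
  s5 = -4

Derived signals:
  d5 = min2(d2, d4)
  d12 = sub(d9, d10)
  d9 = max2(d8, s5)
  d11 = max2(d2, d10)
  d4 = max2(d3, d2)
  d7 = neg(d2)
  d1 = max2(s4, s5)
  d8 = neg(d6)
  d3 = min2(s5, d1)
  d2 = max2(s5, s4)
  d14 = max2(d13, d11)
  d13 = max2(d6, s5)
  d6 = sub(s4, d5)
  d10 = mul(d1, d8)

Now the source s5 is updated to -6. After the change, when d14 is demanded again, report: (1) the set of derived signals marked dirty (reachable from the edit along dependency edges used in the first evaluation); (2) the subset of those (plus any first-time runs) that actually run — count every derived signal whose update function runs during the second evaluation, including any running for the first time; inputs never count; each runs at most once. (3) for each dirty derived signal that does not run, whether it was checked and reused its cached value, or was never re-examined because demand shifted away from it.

Marked dirty: d1, d2, d3, d4, d5, d6, d8, d10, d11, d13, d14.
Derived signals that run: d1, d2, d3, d4, d13 — 5 in total.
Checked but reused from cache: d5, d6, d8, d10, d11, d14.
Key observation: the cutoff stops propagation at d5 — its inputs' values are unchanged, so it reuses its cache.

First evaluation (everything demanded from the output):
  d1 = max2(4, -4) = 4
  d2 = max2(-4, 4) = 4
  d3 = min2(-4, 4) = -4
  d4 = max2(-4, 4) = 4
  d5 = min2(4, 4) = 4
  d6 = sub(4, 4) = 0
  d8 = neg(0) = 0
  d10 = mul(4, 0) = 0
  d11 = max2(4, 0) = 4
  d13 = max2(0, -4) = 0
  d14 = max2(0, 4) = 4

Propagation after the edit:
  d1: runs — s5 -4->-6; result 4 (same value as before).
  d2: runs — s5 -4->-6; result 4 (same value as before).
  d3: runs — s5 -4->-6; result -6.
  d4: runs — d3 -4->-6; result 4 (same value as before).
  d5: checked — values it read are unchanged (d2 unchanged, d4 unchanged); reused cached 4 without running.
  d6: checked — values it read are unchanged (s4 unchanged, d5 unchanged); reused cached 0 without running.
  d8: checked — values it read are unchanged (d6 unchanged); reused cached 0 without running.
  d10: checked — values it read are unchanged (d1 unchanged, d8 unchanged); reused cached 0 without running.
  d11: checked — values it read are unchanged (d2 unchanged, d10 unchanged); reused cached 4 without running.
  d13: runs — s5 -4->-6; result 0 (same value as before).
  d14: checked — values it read are unchanged (d13 unchanged, d11 unchanged); reused cached 4 without running.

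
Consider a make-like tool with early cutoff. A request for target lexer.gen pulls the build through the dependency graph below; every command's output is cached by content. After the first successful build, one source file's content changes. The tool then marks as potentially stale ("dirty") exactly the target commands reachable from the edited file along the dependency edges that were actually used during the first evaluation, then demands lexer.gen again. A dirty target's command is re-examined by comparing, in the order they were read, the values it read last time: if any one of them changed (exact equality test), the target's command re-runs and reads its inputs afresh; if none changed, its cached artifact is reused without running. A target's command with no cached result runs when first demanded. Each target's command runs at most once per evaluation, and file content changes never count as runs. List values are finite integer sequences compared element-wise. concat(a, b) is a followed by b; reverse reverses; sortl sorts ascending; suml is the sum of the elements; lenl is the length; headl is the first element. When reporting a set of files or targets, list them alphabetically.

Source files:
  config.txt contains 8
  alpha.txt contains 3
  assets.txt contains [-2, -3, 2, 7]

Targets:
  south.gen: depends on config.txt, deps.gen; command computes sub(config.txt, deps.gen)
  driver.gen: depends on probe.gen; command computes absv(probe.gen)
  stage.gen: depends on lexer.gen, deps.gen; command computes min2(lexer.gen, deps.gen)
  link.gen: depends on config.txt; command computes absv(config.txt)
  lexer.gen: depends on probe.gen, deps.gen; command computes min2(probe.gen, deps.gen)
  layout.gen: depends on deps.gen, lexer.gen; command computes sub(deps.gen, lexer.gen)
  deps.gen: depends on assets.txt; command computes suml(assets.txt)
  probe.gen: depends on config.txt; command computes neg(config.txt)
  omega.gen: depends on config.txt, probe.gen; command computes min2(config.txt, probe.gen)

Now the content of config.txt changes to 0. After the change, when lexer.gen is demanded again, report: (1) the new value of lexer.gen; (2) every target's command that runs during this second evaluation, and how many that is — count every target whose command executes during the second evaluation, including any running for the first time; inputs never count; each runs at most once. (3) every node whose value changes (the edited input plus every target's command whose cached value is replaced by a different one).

First demand of the output computes:
  deps.gen = suml([-2, -3, 2, 7]) = 4
  probe.gen = neg(8) = -8
  lexer.gen = min2(-8, 4) = -8

After the edit, cleaning proceeds:
  probe.gen: a read changed (config.txt 8->0) — executes, giving 0.
  lexer.gen: a read changed (probe.gen -8->0) — executes, giving 0.

Demanding lexer.gen again yields 0.
2 target commands run: lexer.gen, probe.gen.
The nodes whose values change: config.txt, lexer.gen, probe.gen.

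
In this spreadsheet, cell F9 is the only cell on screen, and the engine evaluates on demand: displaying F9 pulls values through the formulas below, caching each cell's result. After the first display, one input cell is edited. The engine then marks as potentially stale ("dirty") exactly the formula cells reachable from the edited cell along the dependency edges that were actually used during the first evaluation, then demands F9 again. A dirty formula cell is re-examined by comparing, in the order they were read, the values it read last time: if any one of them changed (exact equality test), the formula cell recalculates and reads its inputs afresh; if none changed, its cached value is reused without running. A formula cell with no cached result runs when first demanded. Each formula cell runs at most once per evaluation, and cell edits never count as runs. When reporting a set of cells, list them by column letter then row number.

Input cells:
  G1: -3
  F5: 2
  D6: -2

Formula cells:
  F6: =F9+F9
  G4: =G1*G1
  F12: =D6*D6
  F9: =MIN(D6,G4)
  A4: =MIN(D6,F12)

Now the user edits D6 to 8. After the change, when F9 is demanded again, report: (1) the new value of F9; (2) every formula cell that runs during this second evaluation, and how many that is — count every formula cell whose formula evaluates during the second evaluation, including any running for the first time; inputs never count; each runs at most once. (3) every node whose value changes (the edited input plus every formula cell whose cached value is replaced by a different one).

Initial pass — values computed on the first demand:
  G4 = -3 * -3 = 9
  F9 = MIN(-2, 9) = -2

Second demand — change propagation:
  F9: re-runs because D6 -2->8; new result 8.

F9 now evaluates to 8.
Run set: F9 (1 run).
Changed values: D6, F9.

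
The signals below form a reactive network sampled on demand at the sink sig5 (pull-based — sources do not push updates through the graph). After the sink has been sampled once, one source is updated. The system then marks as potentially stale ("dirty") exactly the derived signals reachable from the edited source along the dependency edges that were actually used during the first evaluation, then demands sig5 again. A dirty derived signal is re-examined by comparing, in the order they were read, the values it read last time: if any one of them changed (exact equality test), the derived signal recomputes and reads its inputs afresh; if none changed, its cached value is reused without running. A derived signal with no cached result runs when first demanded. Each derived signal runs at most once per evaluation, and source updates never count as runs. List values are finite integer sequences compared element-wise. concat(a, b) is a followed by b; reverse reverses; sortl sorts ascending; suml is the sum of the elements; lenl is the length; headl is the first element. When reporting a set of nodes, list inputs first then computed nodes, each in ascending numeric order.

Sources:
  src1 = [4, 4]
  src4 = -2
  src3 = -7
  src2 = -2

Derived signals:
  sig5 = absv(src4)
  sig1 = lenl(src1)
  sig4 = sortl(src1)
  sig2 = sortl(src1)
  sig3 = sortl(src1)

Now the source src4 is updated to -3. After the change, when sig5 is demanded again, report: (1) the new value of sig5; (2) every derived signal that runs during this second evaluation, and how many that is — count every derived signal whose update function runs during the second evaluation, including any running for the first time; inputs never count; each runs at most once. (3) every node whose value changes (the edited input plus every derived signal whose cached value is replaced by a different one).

sig5 now evaluates to 3.
Run set: sig5 (1 run).
Changed values: src4, sig5.

Initial pass — values computed on the first demand:
  sig5 = absv(-2) = 2

Second demand — change propagation:
  sig5: re-runs because src4 -2->-3; new result 3.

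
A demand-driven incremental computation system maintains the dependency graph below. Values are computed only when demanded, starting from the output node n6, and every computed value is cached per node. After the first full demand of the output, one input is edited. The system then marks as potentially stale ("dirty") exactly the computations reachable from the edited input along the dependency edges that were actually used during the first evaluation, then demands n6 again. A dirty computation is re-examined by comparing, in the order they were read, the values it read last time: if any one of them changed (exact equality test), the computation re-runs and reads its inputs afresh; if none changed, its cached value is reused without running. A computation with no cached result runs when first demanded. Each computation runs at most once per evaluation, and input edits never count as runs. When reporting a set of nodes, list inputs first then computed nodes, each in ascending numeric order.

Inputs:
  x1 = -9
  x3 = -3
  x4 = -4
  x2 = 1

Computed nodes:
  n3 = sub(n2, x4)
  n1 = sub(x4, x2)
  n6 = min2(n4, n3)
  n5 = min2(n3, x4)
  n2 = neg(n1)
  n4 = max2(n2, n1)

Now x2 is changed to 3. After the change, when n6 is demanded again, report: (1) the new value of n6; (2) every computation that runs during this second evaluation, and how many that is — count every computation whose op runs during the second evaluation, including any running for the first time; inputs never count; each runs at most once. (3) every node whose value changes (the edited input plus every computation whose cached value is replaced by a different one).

First evaluation (everything demanded from the output):
  n1 = sub(-4, 1) = -5
  n2 = neg(-5) = 5
  n3 = sub(5, -4) = 9
  n4 = max2(5, -5) = 5
  n6 = min2(5, 9) = 5

Propagation after the edit:
  n1: runs — x2 1->3; result -7.
  n2: runs — n1 -5->-7; result 7.
  n3: runs — n2 5->7; result 11.
  n4: runs — n2 5->7; n1 -5->-7; result 7.
  n6: runs — n4 5->7; n3 9->11; result 7.

New value of n6: 7.
Computations that run: n1, n2, n3, n4, n6 — 5 in total.
Values that change: x2, n1, n2, n3, n4, n6.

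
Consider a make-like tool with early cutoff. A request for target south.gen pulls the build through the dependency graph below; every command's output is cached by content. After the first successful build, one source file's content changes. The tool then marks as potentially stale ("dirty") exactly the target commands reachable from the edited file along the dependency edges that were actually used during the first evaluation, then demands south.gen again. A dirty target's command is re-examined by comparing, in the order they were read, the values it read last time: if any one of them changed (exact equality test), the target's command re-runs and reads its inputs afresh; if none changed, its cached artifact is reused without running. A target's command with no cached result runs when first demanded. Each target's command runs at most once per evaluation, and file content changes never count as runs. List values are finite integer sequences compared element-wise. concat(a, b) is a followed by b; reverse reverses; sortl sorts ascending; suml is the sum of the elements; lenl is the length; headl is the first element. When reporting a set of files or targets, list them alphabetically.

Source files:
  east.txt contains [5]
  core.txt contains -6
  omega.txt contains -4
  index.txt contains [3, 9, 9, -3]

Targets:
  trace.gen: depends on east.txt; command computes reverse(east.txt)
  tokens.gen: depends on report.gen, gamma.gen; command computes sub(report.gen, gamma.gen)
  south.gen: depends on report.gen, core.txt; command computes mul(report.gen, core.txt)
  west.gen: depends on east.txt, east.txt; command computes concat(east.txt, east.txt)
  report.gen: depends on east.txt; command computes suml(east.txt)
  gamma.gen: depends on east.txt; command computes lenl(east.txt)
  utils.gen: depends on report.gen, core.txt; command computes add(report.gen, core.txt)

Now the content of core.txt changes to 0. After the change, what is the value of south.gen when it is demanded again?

Demanding south.gen again yields 0.

First demand of the output computes:
  report.gen = suml([5]) = 5
  south.gen = mul(5, -6) = -30

After the edit, cleaning proceeds:
  south.gen: a read changed (core.txt -6->0) — executes, giving 0.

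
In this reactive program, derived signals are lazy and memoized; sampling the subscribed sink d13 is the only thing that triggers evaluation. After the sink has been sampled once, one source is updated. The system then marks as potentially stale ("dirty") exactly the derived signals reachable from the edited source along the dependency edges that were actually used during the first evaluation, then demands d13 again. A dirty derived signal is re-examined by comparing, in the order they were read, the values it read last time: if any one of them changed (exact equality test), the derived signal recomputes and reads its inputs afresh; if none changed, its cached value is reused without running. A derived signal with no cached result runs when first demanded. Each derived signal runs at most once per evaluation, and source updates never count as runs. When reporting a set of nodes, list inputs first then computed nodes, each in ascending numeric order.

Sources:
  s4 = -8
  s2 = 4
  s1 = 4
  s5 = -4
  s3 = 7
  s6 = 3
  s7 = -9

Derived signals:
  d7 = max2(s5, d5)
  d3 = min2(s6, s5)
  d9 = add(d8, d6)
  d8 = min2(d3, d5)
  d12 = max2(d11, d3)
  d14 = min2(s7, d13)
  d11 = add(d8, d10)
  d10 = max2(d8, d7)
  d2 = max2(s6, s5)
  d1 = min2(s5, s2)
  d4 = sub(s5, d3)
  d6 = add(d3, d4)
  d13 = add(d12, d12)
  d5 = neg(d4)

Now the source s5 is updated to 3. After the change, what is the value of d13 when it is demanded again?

Demanding d13 again yields 6.
Note where the cutoff bites: d5 is checked, finds nothing changed, and keeps its cache.

First demand of the output computes:
  d3 = min2(3, -4) = -4
  d4 = sub(-4, -4) = 0
  d5 = neg(0) = 0
  d7 = max2(-4, 0) = 0
  d8 = min2(-4, 0) = -4
  d10 = max2(-4, 0) = 0
  d11 = add(-4, 0) = -4
  d12 = max2(-4, -4) = -4
  d13 = add(-4, -4) = -8

After the edit, cleaning proceeds:
  d3: a read changed (s5 -4->3) — executes, giving 3.
  d4: a read changed (s5 -4->3; d3 -4->3) — executes, giving 0 — identical to its old value.
  d5: dirty, but its reads are unchanged (d4 unchanged); cached 0 stands.
  d7: a read changed (s5 -4->3) — executes, giving 3.
  d8: a read changed (d3 -4->3) — executes, giving 0.
  d10: a read changed (d8 -4->0; d7 0->3) — executes, giving 3.
  d11: a read changed (d8 -4->0; d10 0->3) — executes, giving 3.
  d12: a read changed (d11 -4->3; d3 -4->3) — executes, giving 3.
  d13: a read changed (d12 -4->3; d12 -4->3) — executes, giving 6.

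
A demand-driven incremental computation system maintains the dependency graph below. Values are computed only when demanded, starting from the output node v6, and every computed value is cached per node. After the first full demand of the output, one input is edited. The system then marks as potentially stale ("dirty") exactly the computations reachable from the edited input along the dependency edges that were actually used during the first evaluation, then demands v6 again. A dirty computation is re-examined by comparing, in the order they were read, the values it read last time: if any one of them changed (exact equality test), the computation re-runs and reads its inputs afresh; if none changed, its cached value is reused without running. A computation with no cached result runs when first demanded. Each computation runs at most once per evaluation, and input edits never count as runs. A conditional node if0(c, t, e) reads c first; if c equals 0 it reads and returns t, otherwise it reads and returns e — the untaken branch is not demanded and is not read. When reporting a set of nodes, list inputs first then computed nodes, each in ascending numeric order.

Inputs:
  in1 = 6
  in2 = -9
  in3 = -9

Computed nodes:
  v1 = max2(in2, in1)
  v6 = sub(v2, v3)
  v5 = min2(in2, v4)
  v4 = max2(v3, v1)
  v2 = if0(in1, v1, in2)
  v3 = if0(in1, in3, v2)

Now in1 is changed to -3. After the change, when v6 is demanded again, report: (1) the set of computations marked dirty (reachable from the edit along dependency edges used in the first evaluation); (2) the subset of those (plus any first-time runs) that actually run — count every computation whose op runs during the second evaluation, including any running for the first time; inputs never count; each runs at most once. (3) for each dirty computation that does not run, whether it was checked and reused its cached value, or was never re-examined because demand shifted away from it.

First evaluation (everything demanded from the output):
  v2 = if0(in1=6 -> else branch in2) = -9
  v3 = if0(in1=6 -> else branch v2) = -9
  v6 = sub(-9, -9) = 0

Propagation after the edit:
  v2: runs — in1 6->-3; result -9 (same value as before).
  v3: runs — in1 6->-3; result -9 (same value as before).
  v6: checked — values it read are unchanged (v2 unchanged, v3 unchanged); reused cached 0 without running.

Key observation: the cutoff stops propagation at v6 — its inputs' values are unchanged, so it reuses its cache.

Marked dirty: v2, v3, v6.
Computations that run: v2, v3 — 2 in total.
Checked but reused from cache: v6.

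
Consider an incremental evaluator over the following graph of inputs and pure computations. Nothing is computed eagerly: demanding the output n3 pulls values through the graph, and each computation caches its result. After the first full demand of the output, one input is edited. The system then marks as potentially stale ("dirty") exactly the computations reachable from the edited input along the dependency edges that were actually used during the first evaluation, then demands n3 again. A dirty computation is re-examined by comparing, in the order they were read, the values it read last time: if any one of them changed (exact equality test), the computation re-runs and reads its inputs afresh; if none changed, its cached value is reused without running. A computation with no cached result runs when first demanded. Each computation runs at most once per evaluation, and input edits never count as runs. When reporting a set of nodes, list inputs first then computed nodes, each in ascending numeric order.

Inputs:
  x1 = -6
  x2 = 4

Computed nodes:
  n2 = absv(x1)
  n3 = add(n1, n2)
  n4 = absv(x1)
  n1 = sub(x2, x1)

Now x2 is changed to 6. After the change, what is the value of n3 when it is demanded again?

n3 now evaluates to 18.

Initial pass — values computed on the first demand:
  n1 = sub(4, -6) = 10
  n2 = absv(-6) = 6
  n3 = add(10, 6) = 16

Second demand — change propagation:
  n1: re-runs because x2 4->6; new result 12.
  n3: re-runs because n1 10->12; new result 18.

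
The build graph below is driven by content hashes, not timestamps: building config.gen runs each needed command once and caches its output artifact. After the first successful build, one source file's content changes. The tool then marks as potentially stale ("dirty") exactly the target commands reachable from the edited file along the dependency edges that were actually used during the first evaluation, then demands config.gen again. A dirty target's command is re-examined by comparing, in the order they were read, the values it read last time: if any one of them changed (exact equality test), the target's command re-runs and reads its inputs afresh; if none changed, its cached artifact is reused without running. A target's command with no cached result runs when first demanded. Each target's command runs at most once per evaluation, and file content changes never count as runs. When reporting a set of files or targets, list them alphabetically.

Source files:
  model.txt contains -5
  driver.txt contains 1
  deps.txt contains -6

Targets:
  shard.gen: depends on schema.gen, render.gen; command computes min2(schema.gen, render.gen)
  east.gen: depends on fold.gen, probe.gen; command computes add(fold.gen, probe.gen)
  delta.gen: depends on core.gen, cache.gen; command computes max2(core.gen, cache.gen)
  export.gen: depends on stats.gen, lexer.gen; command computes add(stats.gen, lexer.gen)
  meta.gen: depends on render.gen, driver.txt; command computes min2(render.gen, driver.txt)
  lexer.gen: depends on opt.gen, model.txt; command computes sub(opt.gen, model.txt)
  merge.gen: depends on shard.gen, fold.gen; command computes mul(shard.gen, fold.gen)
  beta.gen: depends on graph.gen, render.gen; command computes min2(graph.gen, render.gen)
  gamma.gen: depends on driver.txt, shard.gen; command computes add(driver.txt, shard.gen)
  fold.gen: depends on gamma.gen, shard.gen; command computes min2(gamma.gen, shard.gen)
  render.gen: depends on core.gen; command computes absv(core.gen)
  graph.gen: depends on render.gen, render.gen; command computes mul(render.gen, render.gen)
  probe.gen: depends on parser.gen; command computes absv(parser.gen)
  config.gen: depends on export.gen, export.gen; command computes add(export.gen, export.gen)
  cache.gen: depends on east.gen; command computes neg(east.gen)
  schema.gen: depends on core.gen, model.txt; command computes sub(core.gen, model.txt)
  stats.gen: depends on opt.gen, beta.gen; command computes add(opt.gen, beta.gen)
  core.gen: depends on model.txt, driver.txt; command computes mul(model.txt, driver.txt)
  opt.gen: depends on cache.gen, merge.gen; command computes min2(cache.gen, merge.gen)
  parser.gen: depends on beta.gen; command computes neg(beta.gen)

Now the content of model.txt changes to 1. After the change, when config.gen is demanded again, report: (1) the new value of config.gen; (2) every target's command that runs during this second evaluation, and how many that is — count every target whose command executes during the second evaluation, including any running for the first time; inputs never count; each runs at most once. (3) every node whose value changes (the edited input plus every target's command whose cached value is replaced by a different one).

config.gen now evaluates to -4.
Run set: beta.gen, cache.gen, config.gen, core.gen, east.gen, export.gen, graph.gen, lexer.gen, opt.gen, parser.gen, probe.gen, render.gen, schema.gen, shard.gen, stats.gen (15 run).
Changed values: beta.gen, cache.gen, config.gen, core.gen, east.gen, export.gen, graph.gen, lexer.gen, model.txt, opt.gen, parser.gen, probe.gen, render.gen.
The important point: at gamma.gen every value read last time is unchanged, so the dirty flag clears without a run.

Initial pass — values computed on the first demand:
  core.gen = mul(-5, 1) = -5
  render.gen = absv(-5) = 5
  graph.gen = mul(5, 5) = 25
  beta.gen = min2(25, 5) = 5
  parser.gen = neg(5) = -5
  probe.gen = absv(-5) = 5
  schema.gen = sub(-5, -5) = 0
  shard.gen = min2(0, 5) = 0
  gamma.gen = add(1, 0) = 1
  fold.gen = min2(1, 0) = 0
  east.gen = add(0, 5) = 5
  cache.gen = neg(5) = -5
  merge.gen = mul(0, 0) = 0
  opt.gen = min2(-5, 0) = -5
  lexer.gen = sub(-5, -5) = 0
  stats.gen = add(-5, 5) = 0
  export.gen = add(0, 0) = 0
  config.gen = add(0, 0) = 0

Second demand — change propagation:
  core.gen: re-runs because model.txt -5->1; new result 1.
  render.gen: re-runs because core.gen -5->1; new result 1.
  graph.gen: re-runs because render.gen 5->1; render.gen 5->1; new result 1.
  beta.gen: re-runs because graph.gen 25->1; render.gen 5->1; new result 1.
  parser.gen: re-runs because beta.gen 5->1; new result -1.
  probe.gen: re-runs because parser.gen -5->-1; new result 1.
  schema.gen: re-runs because core.gen -5->1; model.txt -5->1; new result 0 (unchanged).
  shard.gen: re-runs because render.gen 5->1; new result 0 (unchanged).
  gamma.gen: re-examined; everything it read last time is the same (driver.txt unchanged, shard.gen unchanged) — cache 1 kept, no run.
  fold.gen: re-examined; everything it read last time is the same (gamma.gen unchanged, shard.gen unchanged) — cache 0 kept, no run.
  east.gen: re-runs because probe.gen 5->1; new result 1.
  cache.gen: re-runs because east.gen 5->1; new result -1.
  merge.gen: re-examined; everything it read last time is the same (shard.gen unchanged, fold.gen unchanged) — cache 0 kept, no run.
  opt.gen: re-runs because cache.gen -5->-1; new result -1.
  lexer.gen: re-runs because opt.gen -5->-1; model.txt -5->1; new result -2.
  stats.gen: re-runs because opt.gen -5->-1; beta.gen 5->1; new result 0 (unchanged).
  export.gen: re-runs because lexer.gen 0->-2; new result -2.
  config.gen: re-runs because export.gen 0->-2; export.gen 0->-2; new result -4.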